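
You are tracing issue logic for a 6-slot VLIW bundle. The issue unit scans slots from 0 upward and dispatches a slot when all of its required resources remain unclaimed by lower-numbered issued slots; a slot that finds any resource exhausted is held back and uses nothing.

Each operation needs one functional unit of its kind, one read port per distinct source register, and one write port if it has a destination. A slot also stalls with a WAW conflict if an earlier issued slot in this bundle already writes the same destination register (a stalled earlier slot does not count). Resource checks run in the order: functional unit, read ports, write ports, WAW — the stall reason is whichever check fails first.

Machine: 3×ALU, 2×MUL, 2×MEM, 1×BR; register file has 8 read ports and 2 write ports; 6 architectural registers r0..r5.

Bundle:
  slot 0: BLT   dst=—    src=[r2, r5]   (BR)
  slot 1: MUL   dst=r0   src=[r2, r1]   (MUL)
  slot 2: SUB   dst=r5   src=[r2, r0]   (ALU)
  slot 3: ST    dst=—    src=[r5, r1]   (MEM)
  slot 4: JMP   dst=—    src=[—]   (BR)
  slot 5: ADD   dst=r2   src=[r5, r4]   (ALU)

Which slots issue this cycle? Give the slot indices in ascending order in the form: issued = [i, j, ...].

#0 BR src=r2,r5 dispatched  <A:3 Mu:2 Ld:2 B:0 rd:6 wr:2>
#1 MUL src=r2,r1 dispatched  <A:3 Mu:1 Ld:2 B:0 rd:4 wr:1>
#2 ALU src=r2,r0 dispatched  <A:2 Mu:1 Ld:2 B:0 rd:2 wr:0>
#3 MEM src=r5,r1 dispatched  <A:2 Mu:1 Ld:1 B:0 rd:0 wr:0>
#4 BR src=- held:FU  <A:2 Mu:1 Ld:1 B:0 rd:0 wr:0>
#5 ALU src=r5,r4 held:RD_PORT  <A:2 Mu:1 Ld:1 B:0 rd:0 wr:0>

issued = [0, 1, 2, 3]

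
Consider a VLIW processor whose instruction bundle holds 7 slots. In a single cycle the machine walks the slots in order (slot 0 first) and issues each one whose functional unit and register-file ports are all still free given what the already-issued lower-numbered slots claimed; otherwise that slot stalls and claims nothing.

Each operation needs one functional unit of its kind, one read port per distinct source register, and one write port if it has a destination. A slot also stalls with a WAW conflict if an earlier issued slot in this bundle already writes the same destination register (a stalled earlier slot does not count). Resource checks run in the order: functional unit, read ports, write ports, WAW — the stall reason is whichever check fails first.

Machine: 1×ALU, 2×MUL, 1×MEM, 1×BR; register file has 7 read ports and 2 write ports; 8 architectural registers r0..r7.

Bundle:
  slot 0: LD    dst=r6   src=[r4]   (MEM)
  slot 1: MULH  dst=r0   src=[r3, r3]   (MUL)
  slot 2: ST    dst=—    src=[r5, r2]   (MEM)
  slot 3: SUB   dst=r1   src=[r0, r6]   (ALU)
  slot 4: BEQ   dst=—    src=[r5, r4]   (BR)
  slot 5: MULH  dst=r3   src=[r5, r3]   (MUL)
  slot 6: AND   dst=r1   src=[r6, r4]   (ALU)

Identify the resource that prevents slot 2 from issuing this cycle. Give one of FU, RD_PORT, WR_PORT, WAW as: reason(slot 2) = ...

#0 MEM src=r4 dispatched  <A:1 Mu:2 Ld:0 B:1 rd:6 wr:1>
#1 MUL src=r3,r3 dispatched  <A:1 Mu:1 Ld:0 B:1 rd:5 wr:0>
#2 MEM src=r5,r2 held:FU  <A:1 Mu:1 Ld:0 B:1 rd:5 wr:0>
#3 ALU src=r0,r6 held:WR_PORT  <A:1 Mu:1 Ld:0 B:1 rd:5 wr:0>
#4 BR src=r5,r4 dispatched  <A:1 Mu:1 Ld:0 B:0 rd:3 wr:0>
#5 MUL src=r5,r3 held:WR_PORT  <A:1 Mu:1 Ld:0 B:0 rd:3 wr:0>
#6 ALU src=r6,r4 held:WR_PORT  <A:1 Mu:1 Ld:0 B:0 rd:3 wr:0>

reason(slot 2) = FU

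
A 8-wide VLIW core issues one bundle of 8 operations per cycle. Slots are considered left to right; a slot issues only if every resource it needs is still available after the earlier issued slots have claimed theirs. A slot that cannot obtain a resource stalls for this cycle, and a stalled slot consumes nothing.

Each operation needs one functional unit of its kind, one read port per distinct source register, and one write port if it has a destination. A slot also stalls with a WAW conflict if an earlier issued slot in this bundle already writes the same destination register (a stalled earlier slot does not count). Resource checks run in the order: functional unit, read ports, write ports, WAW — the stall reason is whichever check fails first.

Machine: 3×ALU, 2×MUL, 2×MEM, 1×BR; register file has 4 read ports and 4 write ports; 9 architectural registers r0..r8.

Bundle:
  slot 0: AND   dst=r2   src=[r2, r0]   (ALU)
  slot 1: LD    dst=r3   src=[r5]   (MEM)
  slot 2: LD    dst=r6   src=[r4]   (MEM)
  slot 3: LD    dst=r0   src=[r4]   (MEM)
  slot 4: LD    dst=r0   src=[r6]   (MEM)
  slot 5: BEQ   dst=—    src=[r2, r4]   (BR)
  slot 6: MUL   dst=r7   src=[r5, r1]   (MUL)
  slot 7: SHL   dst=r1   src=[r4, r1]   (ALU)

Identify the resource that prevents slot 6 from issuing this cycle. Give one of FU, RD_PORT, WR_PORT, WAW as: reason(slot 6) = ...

reason(slot 6) = RD_PORT

[0] ALU needs rd=2 wr=1: ok; after: ALU=2 MUL=2 MEM=2 BR=1, R=2, W=3
[1] MEM needs rd=1 wr=1: ok; after: ALU=2 MUL=2 MEM=1 BR=1, R=1, W=2
[2] MEM needs rd=1 wr=1: ok; after: ALU=2 MUL=2 MEM=0 BR=1, R=0, W=1
[3] MEM needs rd=1 wr=1: FU; after: ALU=2 MUL=2 MEM=0 BR=1, R=0, W=1
[4] MEM needs rd=1 wr=1: FU; after: ALU=2 MUL=2 MEM=0 BR=1, R=0, W=1
[5] BR needs rd=2 wr=0: RD_PORT; after: ALU=2 MUL=2 MEM=0 BR=1, R=0, W=1
[6] MUL needs rd=2 wr=1: RD_PORT; after: ALU=2 MUL=2 MEM=0 BR=1, R=0, W=1
[7] ALU needs rd=2 wr=1: RD_PORT; after: ALU=2 MUL=2 MEM=0 BR=1, R=0, W=1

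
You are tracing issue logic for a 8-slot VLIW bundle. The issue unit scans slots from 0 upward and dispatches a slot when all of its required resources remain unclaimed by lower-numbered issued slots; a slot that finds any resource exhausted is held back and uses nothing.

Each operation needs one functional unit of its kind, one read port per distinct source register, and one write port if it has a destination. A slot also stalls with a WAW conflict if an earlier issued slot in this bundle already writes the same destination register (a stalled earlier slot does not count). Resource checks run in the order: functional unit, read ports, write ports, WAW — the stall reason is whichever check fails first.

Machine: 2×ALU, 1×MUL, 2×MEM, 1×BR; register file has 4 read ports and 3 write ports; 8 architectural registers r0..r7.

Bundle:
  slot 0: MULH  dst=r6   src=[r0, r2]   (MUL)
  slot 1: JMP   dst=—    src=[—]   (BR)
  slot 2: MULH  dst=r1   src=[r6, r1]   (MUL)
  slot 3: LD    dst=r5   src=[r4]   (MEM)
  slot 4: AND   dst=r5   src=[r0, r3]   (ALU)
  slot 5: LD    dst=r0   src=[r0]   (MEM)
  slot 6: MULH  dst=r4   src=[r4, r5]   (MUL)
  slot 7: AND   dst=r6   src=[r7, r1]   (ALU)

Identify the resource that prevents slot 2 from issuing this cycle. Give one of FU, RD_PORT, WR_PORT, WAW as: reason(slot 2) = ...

reason(slot 2) = FU

#0 MUL src=r0,r2 dispatched  <A:2 Mu:0 Ld:2 B:1 rd:2 wr:2>
#1 BR src=- dispatched  <A:2 Mu:0 Ld:2 B:0 rd:2 wr:2>
#2 MUL src=r6,r1 held:FU  <A:2 Mu:0 Ld:2 B:0 rd:2 wr:2>
#3 MEM src=r4 dispatched  <A:2 Mu:0 Ld:1 B:0 rd:1 wr:1>
#4 ALU src=r0,r3 held:RD_PORT  <A:2 Mu:0 Ld:1 B:0 rd:1 wr:1>
#5 MEM src=r0 dispatched  <A:2 Mu:0 Ld:0 B:0 rd:0 wr:0>
#6 MUL src=r4,r5 held:FU  <A:2 Mu:0 Ld:0 B:0 rd:0 wr:0>
#7 ALU src=r7,r1 held:RD_PORT  <A:2 Mu:0 Ld:0 B:0 rd:0 wr:0>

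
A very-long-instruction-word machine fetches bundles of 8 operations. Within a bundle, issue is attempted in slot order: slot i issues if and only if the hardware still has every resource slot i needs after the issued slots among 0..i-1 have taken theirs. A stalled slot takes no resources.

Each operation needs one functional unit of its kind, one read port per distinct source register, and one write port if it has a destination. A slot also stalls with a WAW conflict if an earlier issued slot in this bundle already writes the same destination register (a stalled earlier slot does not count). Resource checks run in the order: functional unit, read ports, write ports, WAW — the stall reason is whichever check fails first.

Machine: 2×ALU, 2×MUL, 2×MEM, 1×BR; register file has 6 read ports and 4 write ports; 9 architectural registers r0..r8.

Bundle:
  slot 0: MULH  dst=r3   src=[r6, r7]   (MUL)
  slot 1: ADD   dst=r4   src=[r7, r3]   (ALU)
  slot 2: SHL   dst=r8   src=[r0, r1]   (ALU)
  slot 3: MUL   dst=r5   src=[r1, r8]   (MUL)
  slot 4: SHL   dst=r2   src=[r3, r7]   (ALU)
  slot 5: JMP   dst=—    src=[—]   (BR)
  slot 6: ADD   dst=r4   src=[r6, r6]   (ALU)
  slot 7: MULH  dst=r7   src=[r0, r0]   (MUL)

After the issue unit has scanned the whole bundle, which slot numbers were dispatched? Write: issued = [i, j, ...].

#0 MUL src=r6,r7 dispatched  <A:2 Mu:1 Ld:2 B:1 rd:4 wr:3>
#1 ALU src=r7,r3 dispatched  <A:1 Mu:1 Ld:2 B:1 rd:2 wr:2>
#2 ALU src=r0,r1 dispatched  <A:0 Mu:1 Ld:2 B:1 rd:0 wr:1>
#3 MUL src=r1,r8 held:RD_PORT  <A:0 Mu:1 Ld:2 B:1 rd:0 wr:1>
#4 ALU src=r3,r7 held:FU  <A:0 Mu:1 Ld:2 B:1 rd:0 wr:1>
#5 BR src=- dispatched  <A:0 Mu:1 Ld:2 B:0 rd:0 wr:1>
#6 ALU src=r6,r6 held:FU  <A:0 Mu:1 Ld:2 B:0 rd:0 wr:1>
#7 MUL src=r0,r0 held:RD_PORT  <A:0 Mu:1 Ld:2 B:0 rd:0 wr:1>

issued = [0, 1, 2, 5]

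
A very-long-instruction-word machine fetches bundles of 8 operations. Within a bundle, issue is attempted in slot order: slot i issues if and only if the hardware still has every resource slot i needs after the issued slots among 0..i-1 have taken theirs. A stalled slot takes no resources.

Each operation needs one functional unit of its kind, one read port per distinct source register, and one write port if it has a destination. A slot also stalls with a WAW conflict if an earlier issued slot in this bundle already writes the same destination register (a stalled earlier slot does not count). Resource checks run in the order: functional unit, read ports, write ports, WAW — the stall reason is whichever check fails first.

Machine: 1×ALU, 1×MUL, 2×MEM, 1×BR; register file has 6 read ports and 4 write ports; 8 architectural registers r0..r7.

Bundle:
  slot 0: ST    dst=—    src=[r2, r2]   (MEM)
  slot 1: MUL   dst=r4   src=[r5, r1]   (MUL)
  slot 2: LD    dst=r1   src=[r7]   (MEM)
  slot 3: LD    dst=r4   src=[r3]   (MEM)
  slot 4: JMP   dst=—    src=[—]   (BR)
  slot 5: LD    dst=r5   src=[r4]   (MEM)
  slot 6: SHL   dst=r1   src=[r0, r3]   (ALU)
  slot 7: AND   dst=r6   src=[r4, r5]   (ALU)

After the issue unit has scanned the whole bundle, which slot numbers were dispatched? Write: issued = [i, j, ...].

  0. MEM ⇒ go  {1A/1Mu/1Ld/1B | 5r 4w}
  1. MUL→r4 ⇒ go  {1A/0Mu/1Ld/1B | 3r 3w}
  2. MEM→r1 ⇒ go  {1A/0Mu/0Ld/1B | 2r 2w}
  3. MEM→r4 ⇒ no(FU)  {1A/0Mu/0Ld/1B | 2r 2w}
  4. BR ⇒ go  {1A/0Mu/0Ld/0B | 2r 2w}
  5. MEM→r5 ⇒ no(FU)  {1A/0Mu/0Ld/0B | 2r 2w}
  6. ALU→r1 ⇒ no(WAW)  {1A/0Mu/0Ld/0B | 2r 2w}
  7. ALU→r6 ⇒ go  {0A/0Mu/0Ld/0B | 0r 1w}

issued = [0, 1, 2, 4, 7]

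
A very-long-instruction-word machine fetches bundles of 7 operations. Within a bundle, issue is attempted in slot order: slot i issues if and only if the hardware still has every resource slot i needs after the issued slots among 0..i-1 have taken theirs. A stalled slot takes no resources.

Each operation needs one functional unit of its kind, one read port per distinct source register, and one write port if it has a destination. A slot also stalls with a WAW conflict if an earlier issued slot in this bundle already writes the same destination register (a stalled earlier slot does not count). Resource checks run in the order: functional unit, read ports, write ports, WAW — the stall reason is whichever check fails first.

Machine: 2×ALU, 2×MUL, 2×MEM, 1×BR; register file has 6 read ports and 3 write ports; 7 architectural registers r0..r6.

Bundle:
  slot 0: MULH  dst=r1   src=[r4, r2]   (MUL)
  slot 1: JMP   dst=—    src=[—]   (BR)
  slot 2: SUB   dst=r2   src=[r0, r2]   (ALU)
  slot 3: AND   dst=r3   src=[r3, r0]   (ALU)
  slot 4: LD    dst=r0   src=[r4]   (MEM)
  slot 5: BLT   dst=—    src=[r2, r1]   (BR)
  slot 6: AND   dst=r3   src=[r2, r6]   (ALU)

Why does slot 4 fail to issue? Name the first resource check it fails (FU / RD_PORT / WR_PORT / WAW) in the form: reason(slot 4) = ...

reason(slot 4) = RD_PORT

#0 MUL src=r4,r2 dispatched  <A:2 Mu:1 Ld:2 B:1 rd:4 wr:2>
#1 BR src=- dispatched  <A:2 Mu:1 Ld:2 B:0 rd:4 wr:2>
#2 ALU src=r0,r2 dispatched  <A:1 Mu:1 Ld:2 B:0 rd:2 wr:1>
#3 ALU src=r3,r0 dispatched  <A:0 Mu:1 Ld:2 B:0 rd:0 wr:0>
#4 MEM src=r4 held:RD_PORT  <A:0 Mu:1 Ld:2 B:0 rd:0 wr:0>
#5 BR src=r2,r1 held:FU  <A:0 Mu:1 Ld:2 B:0 rd:0 wr:0>
#6 ALU src=r2,r6 held:FU  <A:0 Mu:1 Ld:2 B:0 rd:0 wr:0>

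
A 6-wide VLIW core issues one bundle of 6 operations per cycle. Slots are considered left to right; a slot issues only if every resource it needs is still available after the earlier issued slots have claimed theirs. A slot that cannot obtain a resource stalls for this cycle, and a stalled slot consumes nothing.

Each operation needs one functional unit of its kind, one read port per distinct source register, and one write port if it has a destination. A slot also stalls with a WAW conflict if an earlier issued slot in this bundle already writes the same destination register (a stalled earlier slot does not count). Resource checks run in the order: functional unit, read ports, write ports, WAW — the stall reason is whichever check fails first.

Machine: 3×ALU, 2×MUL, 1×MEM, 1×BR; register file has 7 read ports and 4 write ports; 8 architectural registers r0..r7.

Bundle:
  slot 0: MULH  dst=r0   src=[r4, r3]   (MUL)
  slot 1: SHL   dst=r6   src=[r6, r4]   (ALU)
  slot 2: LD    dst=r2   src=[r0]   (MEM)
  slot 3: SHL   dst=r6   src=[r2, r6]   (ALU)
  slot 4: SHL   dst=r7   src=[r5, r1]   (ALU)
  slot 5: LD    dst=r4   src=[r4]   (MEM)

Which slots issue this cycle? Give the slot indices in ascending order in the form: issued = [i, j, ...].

issued = [0, 1, 2, 4]

#0 MUL src=r4,r3 dispatched  <A:3 Mu:1 Ld:1 B:1 rd:5 wr:3>
#1 ALU src=r6,r4 dispatched  <A:2 Mu:1 Ld:1 B:1 rd:3 wr:2>
#2 MEM src=r0 dispatched  <A:2 Mu:1 Ld:0 B:1 rd:2 wr:1>
#3 ALU src=r2,r6 held:WAW  <A:2 Mu:1 Ld:0 B:1 rd:2 wr:1>
#4 ALU src=r5,r1 dispatched  <A:1 Mu:1 Ld:0 B:1 rd:0 wr:0>
#5 MEM src=r4 held:FU  <A:1 Mu:1 Ld:0 B:1 rd:0 wr:0>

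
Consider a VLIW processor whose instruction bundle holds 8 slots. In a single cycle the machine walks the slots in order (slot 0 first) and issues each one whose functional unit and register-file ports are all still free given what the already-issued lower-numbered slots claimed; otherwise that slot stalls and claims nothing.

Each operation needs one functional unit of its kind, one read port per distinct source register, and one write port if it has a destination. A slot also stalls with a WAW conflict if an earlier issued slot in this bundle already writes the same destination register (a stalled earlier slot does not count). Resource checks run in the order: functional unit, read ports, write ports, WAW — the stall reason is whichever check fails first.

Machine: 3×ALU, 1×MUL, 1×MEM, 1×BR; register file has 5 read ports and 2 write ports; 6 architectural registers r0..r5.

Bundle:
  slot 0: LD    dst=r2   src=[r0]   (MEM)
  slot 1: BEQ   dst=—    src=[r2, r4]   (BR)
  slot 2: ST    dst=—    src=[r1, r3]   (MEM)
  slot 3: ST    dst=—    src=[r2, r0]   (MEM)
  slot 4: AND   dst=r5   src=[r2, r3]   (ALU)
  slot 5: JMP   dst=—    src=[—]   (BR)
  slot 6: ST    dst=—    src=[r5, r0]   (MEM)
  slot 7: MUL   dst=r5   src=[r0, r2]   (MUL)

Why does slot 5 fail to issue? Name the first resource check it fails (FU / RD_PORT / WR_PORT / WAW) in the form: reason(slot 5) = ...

reason(slot 5) = FU

slot 0 (MEM): ISSUE — free A3,Mu1,Ld0,B1 rp4 wp1
slot 1 (BR): ISSUE — free A3,Mu1,Ld0,B0 rp2 wp1
slot 2 (MEM): stall FU — free A3,Mu1,Ld0,B0 rp2 wp1
slot 3 (MEM): stall FU — free A3,Mu1,Ld0,B0 rp2 wp1
slot 4 (ALU): ISSUE — free A2,Mu1,Ld0,B0 rp0 wp0
slot 5 (BR): stall FU — free A2,Mu1,Ld0,B0 rp0 wp0
slot 6 (MEM): stall FU — free A2,Mu1,Ld0,B0 rp0 wp0
slot 7 (MUL): stall RD_PORT — free A2,Mu1,Ld0,B0 rp0 wp0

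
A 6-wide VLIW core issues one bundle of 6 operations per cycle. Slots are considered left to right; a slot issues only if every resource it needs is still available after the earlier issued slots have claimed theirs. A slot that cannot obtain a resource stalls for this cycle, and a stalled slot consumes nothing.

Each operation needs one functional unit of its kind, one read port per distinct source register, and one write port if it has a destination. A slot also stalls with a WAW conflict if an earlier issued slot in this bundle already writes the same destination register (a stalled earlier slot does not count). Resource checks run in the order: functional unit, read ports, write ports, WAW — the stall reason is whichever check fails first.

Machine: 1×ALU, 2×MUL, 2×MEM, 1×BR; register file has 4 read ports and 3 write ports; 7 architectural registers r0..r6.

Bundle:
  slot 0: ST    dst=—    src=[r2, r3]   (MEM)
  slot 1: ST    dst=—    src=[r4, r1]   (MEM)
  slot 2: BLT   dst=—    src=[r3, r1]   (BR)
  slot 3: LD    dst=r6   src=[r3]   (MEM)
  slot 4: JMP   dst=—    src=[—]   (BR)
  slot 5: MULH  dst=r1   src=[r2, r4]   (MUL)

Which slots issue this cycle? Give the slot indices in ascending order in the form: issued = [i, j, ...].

(0) want 1×MEM +2rd +0wr — yes → AL1|MU2|ME1|BR1|rd2|wr3
(1) want 1×MEM +2rd +0wr — yes → AL1|MU2|ME0|BR1|rd0|wr3
(2) want 1×BR +2rd +0wr — RD_PORT → AL1|MU2|ME0|BR1|rd0|wr3
(3) want 1×MEM +1rd +1wr — FU → AL1|MU2|ME0|BR1|rd0|wr3
(4) want 1×BR +0rd +0wr — yes → AL1|MU2|ME0|BR0|rd0|wr3
(5) want 1×MUL +2rd +1wr — RD_PORT → AL1|MU2|ME0|BR0|rd0|wr3

issued = [0, 1, 4]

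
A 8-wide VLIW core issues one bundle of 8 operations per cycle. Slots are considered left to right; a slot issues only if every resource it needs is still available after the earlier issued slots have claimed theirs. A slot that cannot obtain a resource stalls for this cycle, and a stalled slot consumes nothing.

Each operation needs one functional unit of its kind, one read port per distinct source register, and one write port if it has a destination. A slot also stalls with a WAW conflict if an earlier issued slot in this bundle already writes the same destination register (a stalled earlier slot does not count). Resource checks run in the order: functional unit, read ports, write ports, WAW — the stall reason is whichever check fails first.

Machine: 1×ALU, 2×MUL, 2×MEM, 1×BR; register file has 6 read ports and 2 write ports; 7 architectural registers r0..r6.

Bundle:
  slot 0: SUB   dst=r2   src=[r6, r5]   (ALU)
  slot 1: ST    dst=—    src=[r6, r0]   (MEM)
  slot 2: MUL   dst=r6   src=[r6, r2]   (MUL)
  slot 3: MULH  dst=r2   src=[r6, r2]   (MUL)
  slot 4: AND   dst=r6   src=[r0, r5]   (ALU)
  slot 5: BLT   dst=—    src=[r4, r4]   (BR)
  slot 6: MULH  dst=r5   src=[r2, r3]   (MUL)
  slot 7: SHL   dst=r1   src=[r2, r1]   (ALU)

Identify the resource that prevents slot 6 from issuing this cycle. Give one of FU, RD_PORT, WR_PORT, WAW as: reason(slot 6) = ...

reason(slot 6) = RD_PORT

  0. ALU→r2 ⇒ go  {0A/2Mu/2Ld/1B | 4r 1w}
  1. MEM ⇒ go  {0A/2Mu/1Ld/1B | 2r 1w}
  2. MUL→r6 ⇒ go  {0A/1Mu/1Ld/1B | 0r 0w}
  3. MUL→r2 ⇒ no(RD_PORT)  {0A/1Mu/1Ld/1B | 0r 0w}
  4. ALU→r6 ⇒ no(FU)  {0A/1Mu/1Ld/1B | 0r 0w}
  5. BR ⇒ no(RD_PORT)  {0A/1Mu/1Ld/1B | 0r 0w}
  6. MUL→r5 ⇒ no(RD_PORT)  {0A/1Mu/1Ld/1B | 0r 0w}
  7. ALU→r1 ⇒ no(FU)  {0A/1Mu/1Ld/1B | 0r 0w}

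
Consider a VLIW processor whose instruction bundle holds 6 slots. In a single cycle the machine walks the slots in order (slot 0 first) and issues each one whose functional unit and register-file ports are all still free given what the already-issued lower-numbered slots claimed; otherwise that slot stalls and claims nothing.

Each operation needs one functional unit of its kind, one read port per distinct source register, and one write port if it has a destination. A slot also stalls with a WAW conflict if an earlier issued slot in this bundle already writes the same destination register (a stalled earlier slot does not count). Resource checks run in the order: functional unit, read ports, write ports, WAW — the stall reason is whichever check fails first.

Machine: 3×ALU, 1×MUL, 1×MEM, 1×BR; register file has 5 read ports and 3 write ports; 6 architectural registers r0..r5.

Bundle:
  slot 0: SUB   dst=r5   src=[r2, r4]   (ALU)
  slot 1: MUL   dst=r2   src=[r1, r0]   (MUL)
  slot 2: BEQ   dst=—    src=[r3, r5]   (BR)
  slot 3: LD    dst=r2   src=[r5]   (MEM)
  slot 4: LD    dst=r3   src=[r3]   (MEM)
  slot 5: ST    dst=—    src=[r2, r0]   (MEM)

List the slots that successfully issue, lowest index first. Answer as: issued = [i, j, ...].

issued = [0, 1, 4]

#0 ALU src=r2,r4 dispatched  <A:2 Mu:1 Ld:1 B:1 rd:3 wr:2>
#1 MUL src=r1,r0 dispatched  <A:2 Mu:0 Ld:1 B:1 rd:1 wr:1>
#2 BR src=r3,r5 held:RD_PORT  <A:2 Mu:0 Ld:1 B:1 rd:1 wr:1>
#3 MEM src=r5 held:WAW  <A:2 Mu:0 Ld:1 B:1 rd:1 wr:1>
#4 MEM src=r3 dispatched  <A:2 Mu:0 Ld:0 B:1 rd:0 wr:0>
#5 MEM src=r2,r0 held:FU  <A:2 Mu:0 Ld:0 B:1 rd:0 wr:0>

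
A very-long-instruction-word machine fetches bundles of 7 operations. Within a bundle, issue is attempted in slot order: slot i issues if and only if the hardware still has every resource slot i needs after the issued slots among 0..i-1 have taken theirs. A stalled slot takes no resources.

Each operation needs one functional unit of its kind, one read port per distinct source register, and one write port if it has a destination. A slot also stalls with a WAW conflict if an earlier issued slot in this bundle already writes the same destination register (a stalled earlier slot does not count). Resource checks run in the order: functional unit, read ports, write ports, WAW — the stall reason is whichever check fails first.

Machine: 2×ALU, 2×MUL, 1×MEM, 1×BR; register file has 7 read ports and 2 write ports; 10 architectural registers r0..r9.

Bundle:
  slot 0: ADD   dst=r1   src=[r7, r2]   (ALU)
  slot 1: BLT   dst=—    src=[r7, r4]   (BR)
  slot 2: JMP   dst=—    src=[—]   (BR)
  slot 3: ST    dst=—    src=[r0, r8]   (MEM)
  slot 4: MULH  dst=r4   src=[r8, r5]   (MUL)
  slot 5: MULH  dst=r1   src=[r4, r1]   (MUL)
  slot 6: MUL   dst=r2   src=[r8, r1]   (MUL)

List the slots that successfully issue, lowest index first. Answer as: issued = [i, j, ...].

issued = [0, 1, 3]

[0] ALU needs rd=2 wr=1: ok; after: ALU=1 MUL=2 MEM=1 BR=1, R=5, W=1
[1] BR needs rd=2 wr=0: ok; after: ALU=1 MUL=2 MEM=1 BR=0, R=3, W=1
[2] BR needs rd=0 wr=0: FU; after: ALU=1 MUL=2 MEM=1 BR=0, R=3, W=1
[3] MEM needs rd=2 wr=0: ok; after: ALU=1 MUL=2 MEM=0 BR=0, R=1, W=1
[4] MUL needs rd=2 wr=1: RD_PORT; after: ALU=1 MUL=2 MEM=0 BR=0, R=1, W=1
[5] MUL needs rd=2 wr=1: RD_PORT; after: ALU=1 MUL=2 MEM=0 BR=0, R=1, W=1
[6] MUL needs rd=2 wr=1: RD_PORT; after: ALU=1 MUL=2 MEM=0 BR=0, R=1, W=1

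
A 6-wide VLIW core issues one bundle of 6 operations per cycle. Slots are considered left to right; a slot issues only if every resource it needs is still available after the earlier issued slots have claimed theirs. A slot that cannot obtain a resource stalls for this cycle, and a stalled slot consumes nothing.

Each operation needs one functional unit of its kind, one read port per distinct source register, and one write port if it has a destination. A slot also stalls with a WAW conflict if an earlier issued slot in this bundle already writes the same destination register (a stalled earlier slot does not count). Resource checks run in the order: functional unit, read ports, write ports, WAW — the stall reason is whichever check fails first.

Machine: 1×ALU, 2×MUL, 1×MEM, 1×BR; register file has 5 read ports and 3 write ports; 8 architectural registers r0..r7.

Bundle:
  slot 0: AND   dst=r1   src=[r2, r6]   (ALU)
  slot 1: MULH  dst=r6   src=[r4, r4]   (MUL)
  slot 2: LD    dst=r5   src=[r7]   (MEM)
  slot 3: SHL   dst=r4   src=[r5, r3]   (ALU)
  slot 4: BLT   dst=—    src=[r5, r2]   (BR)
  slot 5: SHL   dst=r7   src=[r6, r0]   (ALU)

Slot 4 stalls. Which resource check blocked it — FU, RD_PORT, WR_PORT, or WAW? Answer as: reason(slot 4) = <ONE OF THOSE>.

reason(slot 4) = RD_PORT

(0) want 1×ALU +2rd +1wr — yes → AL0|MU2|ME1|BR1|rd3|wr2
(1) want 1×MUL +1rd +1wr — yes → AL0|MU1|ME1|BR1|rd2|wr1
(2) want 1×MEM +1rd +1wr — yes → AL0|MU1|ME0|BR1|rd1|wr0
(3) want 1×ALU +2rd +1wr — FU → AL0|MU1|ME0|BR1|rd1|wr0
(4) want 1×BR +2rd +0wr — RD_PORT → AL0|MU1|ME0|BR1|rd1|wr0
(5) want 1×ALU +2rd +1wr — FU → AL0|MU1|ME0|BR1|rd1|wr0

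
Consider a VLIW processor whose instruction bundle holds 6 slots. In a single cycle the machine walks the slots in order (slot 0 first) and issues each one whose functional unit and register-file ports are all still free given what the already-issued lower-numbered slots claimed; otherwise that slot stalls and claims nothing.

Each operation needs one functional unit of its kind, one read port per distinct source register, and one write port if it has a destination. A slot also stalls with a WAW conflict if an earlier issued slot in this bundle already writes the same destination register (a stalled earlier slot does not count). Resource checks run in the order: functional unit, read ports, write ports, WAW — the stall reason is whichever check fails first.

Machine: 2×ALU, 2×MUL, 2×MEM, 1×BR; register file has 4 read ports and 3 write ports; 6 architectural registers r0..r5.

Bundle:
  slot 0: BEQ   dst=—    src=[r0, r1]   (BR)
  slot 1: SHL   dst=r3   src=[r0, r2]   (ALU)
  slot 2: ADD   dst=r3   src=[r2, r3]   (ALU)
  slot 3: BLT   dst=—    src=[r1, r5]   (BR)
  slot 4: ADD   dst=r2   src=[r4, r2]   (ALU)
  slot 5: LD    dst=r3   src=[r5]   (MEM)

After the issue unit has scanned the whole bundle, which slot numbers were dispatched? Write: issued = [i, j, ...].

[0] BR needs rd=2 wr=0: ok; after: ALU=2 MUL=2 MEM=2 BR=0, R=2, W=3
[1] ALU needs rd=2 wr=1: ok; after: ALU=1 MUL=2 MEM=2 BR=0, R=0, W=2
[2] ALU needs rd=2 wr=1: RD_PORT; after: ALU=1 MUL=2 MEM=2 BR=0, R=0, W=2
[3] BR needs rd=2 wr=0: FU; after: ALU=1 MUL=2 MEM=2 BR=0, R=0, W=2
[4] ALU needs rd=2 wr=1: RD_PORT; after: ALU=1 MUL=2 MEM=2 BR=0, R=0, W=2
[5] MEM needs rd=1 wr=1: RD_PORT; after: ALU=1 MUL=2 MEM=2 BR=0, R=0, W=2

issued = [0, 1]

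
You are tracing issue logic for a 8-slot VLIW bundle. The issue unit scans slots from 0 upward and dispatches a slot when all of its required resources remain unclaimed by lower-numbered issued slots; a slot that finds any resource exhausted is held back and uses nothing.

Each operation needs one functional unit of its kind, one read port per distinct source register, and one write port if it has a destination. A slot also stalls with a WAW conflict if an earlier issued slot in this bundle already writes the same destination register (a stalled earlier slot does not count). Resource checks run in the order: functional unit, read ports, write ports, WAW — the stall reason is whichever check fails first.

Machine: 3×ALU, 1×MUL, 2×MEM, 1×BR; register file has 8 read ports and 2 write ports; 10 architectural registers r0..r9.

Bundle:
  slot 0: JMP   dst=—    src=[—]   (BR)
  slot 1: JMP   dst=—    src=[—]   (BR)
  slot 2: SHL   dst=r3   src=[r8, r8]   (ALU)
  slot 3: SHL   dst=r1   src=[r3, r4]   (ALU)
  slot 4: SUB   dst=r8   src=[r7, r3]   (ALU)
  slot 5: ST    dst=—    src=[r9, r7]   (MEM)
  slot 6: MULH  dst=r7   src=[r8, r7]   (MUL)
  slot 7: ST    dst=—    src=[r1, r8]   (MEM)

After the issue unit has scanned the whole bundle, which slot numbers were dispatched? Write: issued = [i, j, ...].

issued = [0, 2, 3, 5, 7]

[0] BR needs rd=0 wr=0: ok; after: ALU=3 MUL=1 MEM=2 BR=0, R=8, W=2
[1] BR needs rd=0 wr=0: FU; after: ALU=3 MUL=1 MEM=2 BR=0, R=8, W=2
[2] ALU needs rd=1 wr=1: ok; after: ALU=2 MUL=1 MEM=2 BR=0, R=7, W=1
[3] ALU needs rd=2 wr=1: ok; after: ALU=1 MUL=1 MEM=2 BR=0, R=5, W=0
[4] ALU needs rd=2 wr=1: WR_PORT; after: ALU=1 MUL=1 MEM=2 BR=0, R=5, W=0
[5] MEM needs rd=2 wr=0: ok; after: ALU=1 MUL=1 MEM=1 BR=0, R=3, W=0
[6] MUL needs rd=2 wr=1: WR_PORT; after: ALU=1 MUL=1 MEM=1 BR=0, R=3, W=0
[7] MEM needs rd=2 wr=0: ok; after: ALU=1 MUL=1 MEM=0 BR=0, R=1, W=0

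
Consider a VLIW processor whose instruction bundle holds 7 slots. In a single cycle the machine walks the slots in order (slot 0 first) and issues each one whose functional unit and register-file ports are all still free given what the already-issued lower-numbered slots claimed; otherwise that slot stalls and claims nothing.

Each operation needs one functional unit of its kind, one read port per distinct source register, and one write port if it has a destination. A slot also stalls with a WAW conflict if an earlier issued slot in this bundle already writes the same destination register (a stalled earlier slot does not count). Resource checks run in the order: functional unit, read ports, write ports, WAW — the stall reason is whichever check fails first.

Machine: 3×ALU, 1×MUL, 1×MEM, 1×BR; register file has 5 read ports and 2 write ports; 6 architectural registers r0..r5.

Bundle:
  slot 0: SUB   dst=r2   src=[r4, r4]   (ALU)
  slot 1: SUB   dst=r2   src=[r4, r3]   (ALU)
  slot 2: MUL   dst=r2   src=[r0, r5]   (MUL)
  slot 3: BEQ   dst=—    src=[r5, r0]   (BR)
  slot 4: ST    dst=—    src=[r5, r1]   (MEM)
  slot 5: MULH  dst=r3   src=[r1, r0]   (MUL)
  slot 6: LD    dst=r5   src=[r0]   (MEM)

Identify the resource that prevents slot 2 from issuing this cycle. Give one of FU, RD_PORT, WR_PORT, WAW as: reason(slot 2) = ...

reason(slot 2) = WAW

(0) want 1×ALU +1rd +1wr — yes → AL2|MU1|ME1|BR1|rd4|wr1
(1) want 1×ALU +2rd +1wr — WAW → AL2|MU1|ME1|BR1|rd4|wr1
(2) want 1×MUL +2rd +1wr — WAW → AL2|MU1|ME1|BR1|rd4|wr1
(3) want 1×BR +2rd +0wr — yes → AL2|MU1|ME1|BR0|rd2|wr1
(4) want 1×MEM +2rd +0wr — yes → AL2|MU1|ME0|BR0|rd0|wr1
(5) want 1×MUL +2rd +1wr — RD_PORT → AL2|MU1|ME0|BR0|rd0|wr1
(6) want 1×MEM +1rd +1wr — FU → AL2|MU1|ME0|BR0|rd0|wr1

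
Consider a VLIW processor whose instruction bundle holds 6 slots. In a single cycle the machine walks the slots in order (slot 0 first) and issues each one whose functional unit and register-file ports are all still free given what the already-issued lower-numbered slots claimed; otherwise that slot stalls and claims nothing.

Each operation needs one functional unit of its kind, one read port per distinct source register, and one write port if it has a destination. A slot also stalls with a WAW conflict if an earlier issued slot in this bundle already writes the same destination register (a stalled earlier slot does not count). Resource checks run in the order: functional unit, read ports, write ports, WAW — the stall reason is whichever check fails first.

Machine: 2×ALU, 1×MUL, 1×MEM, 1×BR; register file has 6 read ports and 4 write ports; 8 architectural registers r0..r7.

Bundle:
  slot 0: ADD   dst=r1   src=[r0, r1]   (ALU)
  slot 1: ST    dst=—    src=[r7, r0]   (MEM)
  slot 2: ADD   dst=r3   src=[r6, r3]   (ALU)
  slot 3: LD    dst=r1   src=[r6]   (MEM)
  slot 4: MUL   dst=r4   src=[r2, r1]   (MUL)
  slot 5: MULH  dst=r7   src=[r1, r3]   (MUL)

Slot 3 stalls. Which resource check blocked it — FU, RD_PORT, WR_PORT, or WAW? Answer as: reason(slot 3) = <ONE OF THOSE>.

slot 0 (ALU): ISSUE — free A1,Mu1,Ld1,B1 rp4 wp3
slot 1 (MEM): ISSUE — free A1,Mu1,Ld0,B1 rp2 wp3
slot 2 (ALU): ISSUE — free A0,Mu1,Ld0,B1 rp0 wp2
slot 3 (MEM): stall FU — free A0,Mu1,Ld0,B1 rp0 wp2
slot 4 (MUL): stall RD_PORT — free A0,Mu1,Ld0,B1 rp0 wp2
slot 5 (MUL): stall RD_PORT — free A0,Mu1,Ld0,B1 rp0 wp2

reason(slot 3) = FU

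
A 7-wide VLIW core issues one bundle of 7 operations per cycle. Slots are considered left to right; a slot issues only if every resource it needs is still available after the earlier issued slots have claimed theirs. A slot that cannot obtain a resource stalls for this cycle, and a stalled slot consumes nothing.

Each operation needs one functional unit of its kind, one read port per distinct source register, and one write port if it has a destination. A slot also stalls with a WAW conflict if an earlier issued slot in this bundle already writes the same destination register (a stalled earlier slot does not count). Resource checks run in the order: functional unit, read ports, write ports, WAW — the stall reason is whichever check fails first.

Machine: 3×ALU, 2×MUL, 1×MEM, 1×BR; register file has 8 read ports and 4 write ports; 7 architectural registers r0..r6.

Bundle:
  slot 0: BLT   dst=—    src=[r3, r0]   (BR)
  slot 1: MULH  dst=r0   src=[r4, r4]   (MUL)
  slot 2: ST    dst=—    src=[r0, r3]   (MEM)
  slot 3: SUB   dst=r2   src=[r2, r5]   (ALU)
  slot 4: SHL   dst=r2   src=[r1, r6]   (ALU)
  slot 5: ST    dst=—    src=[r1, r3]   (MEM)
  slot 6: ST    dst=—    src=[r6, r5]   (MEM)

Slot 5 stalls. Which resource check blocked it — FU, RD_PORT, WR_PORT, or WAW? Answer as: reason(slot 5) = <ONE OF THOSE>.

  0. BR ⇒ go  {3A/2Mu/1Ld/0B | 6r 4w}
  1. MUL→r0 ⇒ go  {3A/1Mu/1Ld/0B | 5r 3w}
  2. MEM ⇒ go  {3A/1Mu/0Ld/0B | 3r 3w}
  3. ALU→r2 ⇒ go  {2A/1Mu/0Ld/0B | 1r 2w}
  4. ALU→r2 ⇒ no(RD_PORT)  {2A/1Mu/0Ld/0B | 1r 2w}
  5. MEM ⇒ no(FU)  {2A/1Mu/0Ld/0B | 1r 2w}
  6. MEM ⇒ no(FU)  {2A/1Mu/0Ld/0B | 1r 2w}

reason(slot 5) = FU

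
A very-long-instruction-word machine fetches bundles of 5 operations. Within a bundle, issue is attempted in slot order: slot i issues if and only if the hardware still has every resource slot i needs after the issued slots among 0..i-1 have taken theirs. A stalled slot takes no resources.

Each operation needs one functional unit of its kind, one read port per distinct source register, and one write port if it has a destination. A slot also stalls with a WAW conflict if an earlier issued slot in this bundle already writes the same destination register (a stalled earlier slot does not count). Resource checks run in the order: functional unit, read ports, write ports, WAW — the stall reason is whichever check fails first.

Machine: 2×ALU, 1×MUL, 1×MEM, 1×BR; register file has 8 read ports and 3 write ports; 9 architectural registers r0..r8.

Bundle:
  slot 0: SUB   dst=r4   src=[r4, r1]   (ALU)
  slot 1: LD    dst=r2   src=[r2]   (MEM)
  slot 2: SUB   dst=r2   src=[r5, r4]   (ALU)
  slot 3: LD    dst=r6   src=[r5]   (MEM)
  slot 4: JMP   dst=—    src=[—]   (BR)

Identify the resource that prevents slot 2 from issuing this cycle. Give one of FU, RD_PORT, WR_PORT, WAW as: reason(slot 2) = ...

reason(slot 2) = WAW

  0. ALU→r4 ⇒ go  {1A/1Mu/1Ld/1B | 6r 2w}
  1. MEM→r2 ⇒ go  {1A/1Mu/0Ld/1B | 5r 1w}
  2. ALU→r2 ⇒ no(WAW)  {1A/1Mu/0Ld/1B | 5r 1w}
  3. MEM→r6 ⇒ no(FU)  {1A/1Mu/0Ld/1B | 5r 1w}
  4. BR ⇒ go  {1A/1Mu/0Ld/0B | 5r 1w}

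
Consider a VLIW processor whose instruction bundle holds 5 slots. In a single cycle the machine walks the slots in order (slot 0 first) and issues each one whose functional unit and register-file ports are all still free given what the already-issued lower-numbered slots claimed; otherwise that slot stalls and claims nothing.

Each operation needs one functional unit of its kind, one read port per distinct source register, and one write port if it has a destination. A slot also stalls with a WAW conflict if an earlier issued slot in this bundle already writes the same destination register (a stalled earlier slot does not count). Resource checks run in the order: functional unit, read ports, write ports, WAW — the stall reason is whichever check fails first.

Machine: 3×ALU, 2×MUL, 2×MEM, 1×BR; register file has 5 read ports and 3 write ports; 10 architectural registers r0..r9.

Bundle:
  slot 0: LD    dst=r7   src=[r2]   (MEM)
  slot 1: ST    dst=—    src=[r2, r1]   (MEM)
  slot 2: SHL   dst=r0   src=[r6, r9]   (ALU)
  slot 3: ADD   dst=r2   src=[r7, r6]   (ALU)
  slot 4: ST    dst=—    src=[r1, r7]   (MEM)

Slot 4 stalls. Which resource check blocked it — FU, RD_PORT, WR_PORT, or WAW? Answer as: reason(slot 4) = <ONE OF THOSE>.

slot 0 (MEM): ISSUE — free A3,Mu2,Ld1,B1 rp4 wp2
slot 1 (MEM): ISSUE — free A3,Mu2,Ld0,B1 rp2 wp2
slot 2 (ALU): ISSUE — free A2,Mu2,Ld0,B1 rp0 wp1
slot 3 (ALU): stall RD_PORT — free A2,Mu2,Ld0,B1 rp0 wp1
slot 4 (MEM): stall FU — free A2,Mu2,Ld0,B1 rp0 wp1

reason(slot 4) = FU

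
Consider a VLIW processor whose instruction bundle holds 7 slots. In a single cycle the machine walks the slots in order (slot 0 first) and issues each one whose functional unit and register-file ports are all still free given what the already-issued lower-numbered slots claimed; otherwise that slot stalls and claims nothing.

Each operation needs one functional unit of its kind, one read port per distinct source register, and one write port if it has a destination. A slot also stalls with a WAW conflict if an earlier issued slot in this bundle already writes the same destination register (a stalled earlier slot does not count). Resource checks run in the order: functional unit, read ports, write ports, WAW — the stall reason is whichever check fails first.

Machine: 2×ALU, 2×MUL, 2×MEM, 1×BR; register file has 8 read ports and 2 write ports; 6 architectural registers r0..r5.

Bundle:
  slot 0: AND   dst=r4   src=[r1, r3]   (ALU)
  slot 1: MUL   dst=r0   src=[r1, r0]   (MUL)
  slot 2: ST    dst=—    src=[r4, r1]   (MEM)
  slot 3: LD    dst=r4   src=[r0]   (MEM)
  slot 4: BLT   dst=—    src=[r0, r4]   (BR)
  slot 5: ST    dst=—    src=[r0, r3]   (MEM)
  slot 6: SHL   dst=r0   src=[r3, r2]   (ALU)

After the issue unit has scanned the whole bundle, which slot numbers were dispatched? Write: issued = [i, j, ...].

#0 ALU src=r1,r3 dispatched  <A:1 Mu:2 Ld:2 B:1 rd:6 wr:1>
#1 MUL src=r1,r0 dispatched  <A:1 Mu:1 Ld:2 B:1 rd:4 wr:0>
#2 MEM src=r4,r1 dispatched  <A:1 Mu:1 Ld:1 B:1 rd:2 wr:0>
#3 MEM src=r0 held:WR_PORT  <A:1 Mu:1 Ld:1 B:1 rd:2 wr:0>
#4 BR src=r0,r4 dispatched  <A:1 Mu:1 Ld:1 B:0 rd:0 wr:0>
#5 MEM src=r0,r3 held:RD_PORT  <A:1 Mu:1 Ld:1 B:0 rd:0 wr:0>
#6 ALU src=r3,r2 held:RD_PORT  <A:1 Mu:1 Ld:1 B:0 rd:0 wr:0>

issued = [0, 1, 2, 4]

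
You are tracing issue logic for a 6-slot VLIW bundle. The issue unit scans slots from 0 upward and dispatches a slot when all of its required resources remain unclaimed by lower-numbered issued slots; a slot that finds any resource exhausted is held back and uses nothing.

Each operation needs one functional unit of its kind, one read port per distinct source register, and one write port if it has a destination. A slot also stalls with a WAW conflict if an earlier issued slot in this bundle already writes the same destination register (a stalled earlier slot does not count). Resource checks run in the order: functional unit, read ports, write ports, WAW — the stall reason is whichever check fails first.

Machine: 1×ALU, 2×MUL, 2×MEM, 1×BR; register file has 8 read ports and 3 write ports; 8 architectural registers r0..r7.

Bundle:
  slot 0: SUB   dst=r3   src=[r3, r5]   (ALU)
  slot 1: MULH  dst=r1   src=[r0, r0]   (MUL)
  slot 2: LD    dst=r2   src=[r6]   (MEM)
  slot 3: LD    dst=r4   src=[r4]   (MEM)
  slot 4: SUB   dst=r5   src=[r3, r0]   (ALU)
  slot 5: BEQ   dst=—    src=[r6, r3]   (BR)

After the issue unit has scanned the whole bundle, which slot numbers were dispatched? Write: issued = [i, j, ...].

issued = [0, 1, 2, 5]

(0) want 1×ALU +2rd +1wr — yes → AL0|MU2|ME2|BR1|rd6|wr2
(1) want 1×MUL +1rd +1wr — yes → AL0|MU1|ME2|BR1|rd5|wr1
(2) want 1×MEM +1rd +1wr — yes → AL0|MU1|ME1|BR1|rd4|wr0
(3) want 1×MEM +1rd +1wr — WR_PORT → AL0|MU1|ME1|BR1|rd4|wr0
(4) want 1×ALU +2rd +1wr — FU → AL0|MU1|ME1|BR1|rd4|wr0
(5) want 1×BR +2rd +0wr — yes → AL0|MU1|ME1|BR0|rd2|wr0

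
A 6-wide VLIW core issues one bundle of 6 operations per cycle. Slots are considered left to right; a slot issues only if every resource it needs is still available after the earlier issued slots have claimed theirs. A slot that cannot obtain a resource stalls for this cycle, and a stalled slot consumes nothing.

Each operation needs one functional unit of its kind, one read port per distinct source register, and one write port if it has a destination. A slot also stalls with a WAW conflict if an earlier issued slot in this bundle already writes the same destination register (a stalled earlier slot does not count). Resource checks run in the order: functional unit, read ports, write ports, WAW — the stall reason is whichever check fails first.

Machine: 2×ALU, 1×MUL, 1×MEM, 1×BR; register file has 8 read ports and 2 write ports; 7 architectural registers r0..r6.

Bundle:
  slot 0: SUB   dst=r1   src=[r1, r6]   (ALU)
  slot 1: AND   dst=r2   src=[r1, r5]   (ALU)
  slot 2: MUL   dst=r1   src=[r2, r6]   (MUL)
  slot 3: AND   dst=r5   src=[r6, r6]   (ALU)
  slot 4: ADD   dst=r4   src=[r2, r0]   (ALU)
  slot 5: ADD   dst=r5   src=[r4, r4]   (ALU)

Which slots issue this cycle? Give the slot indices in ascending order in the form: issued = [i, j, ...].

[0] ALU needs rd=2 wr=1: ok; after: ALU=1 MUL=1 MEM=1 BR=1, R=6, W=1
[1] ALU needs rd=2 wr=1: ok; after: ALU=0 MUL=1 MEM=1 BR=1, R=4, W=0
[2] MUL needs rd=2 wr=1: WR_PORT; after: ALU=0 MUL=1 MEM=1 BR=1, R=4, W=0
[3] ALU needs rd=1 wr=1: FU; after: ALU=0 MUL=1 MEM=1 BR=1, R=4, W=0
[4] ALU needs rd=2 wr=1: FU; after: ALU=0 MUL=1 MEM=1 BR=1, R=4, W=0
[5] ALU needs rd=1 wr=1: FU; after: ALU=0 MUL=1 MEM=1 BR=1, R=4, W=0

issued = [0, 1]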